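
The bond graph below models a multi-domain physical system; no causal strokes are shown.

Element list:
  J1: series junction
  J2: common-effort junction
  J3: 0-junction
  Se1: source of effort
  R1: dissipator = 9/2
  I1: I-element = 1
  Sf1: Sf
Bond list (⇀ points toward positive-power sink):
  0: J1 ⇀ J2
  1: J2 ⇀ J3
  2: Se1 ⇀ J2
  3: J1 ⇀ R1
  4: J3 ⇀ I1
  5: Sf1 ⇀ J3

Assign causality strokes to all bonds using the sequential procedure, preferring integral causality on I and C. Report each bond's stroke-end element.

#0 |J1
#1 |J3
#2 |J2
#3 |R1
#4 |I1
#5 |Sf1

#2 →J2  (Se1 (Se) sets effort on bond)
#5 →Sf1  (source Sf1 imposes f)
#0 →J1  (J2: bond 2 brought effort, rest push out)
#1 →J3  (0-jn J2 has e-setter on 2)
#4 →I1  (J3: bond 1 brought effort, rest push out)
#3 →R1  (closing 1-jn rule on J1)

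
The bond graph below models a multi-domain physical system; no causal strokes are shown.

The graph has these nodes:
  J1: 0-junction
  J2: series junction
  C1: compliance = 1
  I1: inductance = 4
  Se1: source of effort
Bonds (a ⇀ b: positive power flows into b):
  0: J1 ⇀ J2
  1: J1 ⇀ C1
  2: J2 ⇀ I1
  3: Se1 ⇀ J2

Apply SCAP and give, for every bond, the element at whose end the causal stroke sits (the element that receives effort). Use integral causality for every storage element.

b0 →J2
b1 →J1
b2 →I1
b3 →J2

b3 stroke→J2  (Se1 fixes effort; stroke away)
b1 stroke→J1  (prefer integral on C1)
b0 stroke→J2  (J1 effort already set via bond 1)
b2 stroke→I1  (J2: last free bond brings flow in)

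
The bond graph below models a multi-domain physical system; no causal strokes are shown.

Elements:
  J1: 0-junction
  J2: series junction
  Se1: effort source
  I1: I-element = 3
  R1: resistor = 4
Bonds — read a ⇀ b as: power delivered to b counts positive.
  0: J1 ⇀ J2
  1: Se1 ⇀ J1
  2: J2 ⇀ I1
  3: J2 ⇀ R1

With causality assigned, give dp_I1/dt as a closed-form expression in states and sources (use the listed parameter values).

#1 →J1  (Se1: effort source, stroke at far end)
#0 →J2  (J1: bond 1 brought effort, rest push out)
#2 →I1  (I1 outputs flow p/I1)
#3 →J2  (J2: bond 2 brought flow, rest push out)

dp_I1/dt = E_Se1 - 4*p_I1/3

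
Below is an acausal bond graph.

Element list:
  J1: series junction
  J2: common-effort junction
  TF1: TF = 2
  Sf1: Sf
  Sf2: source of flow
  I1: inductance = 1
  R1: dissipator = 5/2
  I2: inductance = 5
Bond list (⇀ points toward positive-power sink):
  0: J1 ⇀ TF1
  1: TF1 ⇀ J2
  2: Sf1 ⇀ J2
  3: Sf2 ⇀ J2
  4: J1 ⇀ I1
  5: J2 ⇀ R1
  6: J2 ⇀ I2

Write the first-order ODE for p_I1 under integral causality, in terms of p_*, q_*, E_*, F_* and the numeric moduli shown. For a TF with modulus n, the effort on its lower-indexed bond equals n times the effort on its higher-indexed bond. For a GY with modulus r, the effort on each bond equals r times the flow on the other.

dp_I1/dt = -5*F_Sf1 - 5*F_Sf2 - 10*p_I1 + p_I2

β2 |Sf1  (Sf1: flow source, stroke at near end)
β3 |Sf2  (Sf2 (Sf) sets flow on bond)
β4 |I1  (I1 integral (f out))
β0 |J1  (J1: bond 4 brought flow, rest push out)
β1 |TF1  (through TF1, causality passes straight; one stroke at TF1)
β6 |I2  (I2 integral (f out))
β5 |J2  (only one effort-in slot at J2)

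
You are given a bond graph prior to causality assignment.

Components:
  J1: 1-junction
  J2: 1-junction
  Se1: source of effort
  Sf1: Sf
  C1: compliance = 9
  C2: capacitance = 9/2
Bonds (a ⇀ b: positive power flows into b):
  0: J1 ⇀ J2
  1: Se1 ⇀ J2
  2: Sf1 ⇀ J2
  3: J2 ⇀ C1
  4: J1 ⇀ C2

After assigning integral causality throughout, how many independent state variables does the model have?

bond 1 stroke→J2  (Se1: effort source, stroke at far end)
bond 2 stroke→Sf1  (Sf1: flow source, stroke at near end)
bond 0 stroke→J2  (J2: bond 2 brought flow, rest push out)
bond 3 stroke→J2  (J2: bond 2 brought flow, rest push out)
bond 4 stroke→J1  (J1 flow already set via bond 0)

2  (C1, C2 all integral)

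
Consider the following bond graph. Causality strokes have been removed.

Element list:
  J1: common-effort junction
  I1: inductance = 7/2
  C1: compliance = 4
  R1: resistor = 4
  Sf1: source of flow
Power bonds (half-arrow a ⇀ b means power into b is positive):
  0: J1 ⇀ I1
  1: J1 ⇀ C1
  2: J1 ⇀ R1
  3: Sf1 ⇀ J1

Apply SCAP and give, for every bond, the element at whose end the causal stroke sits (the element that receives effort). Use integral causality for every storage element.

β0 stroke→I1
β1 stroke→J1
β2 stroke→R1
β3 stroke→Sf1

β3 stroke→Sf1  (Sf1 (Sf) sets flow on bond)
β0 stroke→I1  (I1 integral (f out))
β1 stroke→J1  (C1: C, integral causality)
β2 stroke→R1  (J1: bond 1 brought effort, rest push out)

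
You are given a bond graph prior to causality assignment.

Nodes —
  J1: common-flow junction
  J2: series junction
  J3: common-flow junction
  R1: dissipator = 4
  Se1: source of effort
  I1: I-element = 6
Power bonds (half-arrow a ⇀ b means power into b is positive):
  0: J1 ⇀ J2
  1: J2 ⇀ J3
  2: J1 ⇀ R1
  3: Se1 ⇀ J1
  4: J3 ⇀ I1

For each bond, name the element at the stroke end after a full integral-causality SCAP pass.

bond 0 |J2
bond 1 |J3
bond 2 |J1
bond 3 |J1
bond 4 |I1

b3 stroke→J1  (source Se1 imposes e)
b4 stroke→I1  (prefer integral on I1)
b1 stroke→J3  (common-f at J3 fixed by 4)
b0 stroke→J2  (J2 flow already set via bond 1)
b2 stroke→J1  (1-jn J1 has f-setter on 0)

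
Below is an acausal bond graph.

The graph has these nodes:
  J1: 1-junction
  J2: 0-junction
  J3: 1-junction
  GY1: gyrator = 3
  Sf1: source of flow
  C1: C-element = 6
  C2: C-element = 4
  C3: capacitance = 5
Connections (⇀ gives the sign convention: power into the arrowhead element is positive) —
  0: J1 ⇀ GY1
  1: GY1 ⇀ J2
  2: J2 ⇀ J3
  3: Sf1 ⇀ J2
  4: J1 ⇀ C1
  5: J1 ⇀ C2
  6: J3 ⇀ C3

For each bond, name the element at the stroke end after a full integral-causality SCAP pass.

#0 |GY1
#1 |GY1
#2 |J2
#3 |Sf1
#4 |J1
#5 |J1
#6 |J3

b3 |Sf1  (Sf1: flow source, stroke at near end)
b4 |J1  (prefer integral on C1)
b5 |J1  (prefer integral on C2)
b0 |GY1  (J1 needs exactly one f-in)
b1 |GY1  (GY1 both-in/both-out from 0)
b2 |J2  (closing 0-jn rule on J2)
b6 |J3  (common-f at J3 fixed by 2)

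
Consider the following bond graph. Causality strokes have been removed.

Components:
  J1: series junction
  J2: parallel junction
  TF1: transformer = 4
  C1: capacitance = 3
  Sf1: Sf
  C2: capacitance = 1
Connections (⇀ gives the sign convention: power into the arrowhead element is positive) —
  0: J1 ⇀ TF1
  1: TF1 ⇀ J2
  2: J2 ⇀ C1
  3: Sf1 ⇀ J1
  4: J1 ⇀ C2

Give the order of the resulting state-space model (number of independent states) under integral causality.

β3 |Sf1  (source Sf1 imposes f)
β0 |J1  (J1: bond 3 brought flow, rest push out)
β4 |J1  (J1: bond 3 brought flow, rest push out)
β1 |TF1  (through TF1, causality passes straight; one stroke at TF1)
β2 |J2  (J2 needs exactly one e-in)

2  (C1, C2 all integral)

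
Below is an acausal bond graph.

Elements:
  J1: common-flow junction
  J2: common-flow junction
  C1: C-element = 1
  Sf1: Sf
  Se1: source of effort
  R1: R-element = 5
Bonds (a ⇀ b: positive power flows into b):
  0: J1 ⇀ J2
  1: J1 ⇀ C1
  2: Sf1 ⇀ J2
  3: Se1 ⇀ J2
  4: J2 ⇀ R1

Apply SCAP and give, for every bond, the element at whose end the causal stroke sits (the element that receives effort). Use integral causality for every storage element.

#0 |J2
#1 |J1
#2 |Sf1
#3 |J2
#4 |J2

#2 |Sf1  (source Sf1 imposes f)
#3 |J2  (Se1 fixes effort; stroke away)
#0 |J2  (common-f at J2 fixed by 2)
#4 |J2  (1-jn J2 has f-setter on 2)
#1 |J1  (J1: bond 0 brought flow, rest push out)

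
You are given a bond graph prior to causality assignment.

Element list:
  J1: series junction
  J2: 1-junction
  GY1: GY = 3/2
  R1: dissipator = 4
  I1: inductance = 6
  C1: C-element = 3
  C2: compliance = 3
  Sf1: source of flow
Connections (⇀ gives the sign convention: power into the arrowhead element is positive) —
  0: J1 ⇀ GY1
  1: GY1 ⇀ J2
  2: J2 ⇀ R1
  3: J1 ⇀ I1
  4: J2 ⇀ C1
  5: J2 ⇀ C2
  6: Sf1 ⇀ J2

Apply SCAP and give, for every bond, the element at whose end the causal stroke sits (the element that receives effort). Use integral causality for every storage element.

bond 0 →J1
bond 1 →J2
bond 2 →J2
bond 3 →I1
bond 4 →J2
bond 5 →J2
bond 6 →Sf1

#6 |Sf1  (source Sf1 imposes f)
#1 |J2  (J2 flow already set via bond 6)
#2 |J2  (J2: bond 6 brought flow, rest push out)
#4 |J2  (1-jn J2 has f-setter on 6)
#5 |J2  (J2 flow already set via bond 6)
#0 |J1  (GY GY1: same side as bond 1)
#3 |I1  (J1 needs exactly one f-in)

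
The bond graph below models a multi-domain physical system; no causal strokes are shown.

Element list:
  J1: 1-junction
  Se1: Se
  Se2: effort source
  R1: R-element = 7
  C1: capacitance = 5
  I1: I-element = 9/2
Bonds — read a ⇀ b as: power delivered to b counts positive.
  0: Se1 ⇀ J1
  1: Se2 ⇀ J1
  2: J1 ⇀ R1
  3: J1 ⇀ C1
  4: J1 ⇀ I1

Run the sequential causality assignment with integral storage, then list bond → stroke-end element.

b0 stroke→J1  (Se1 fixes effort; stroke away)
b1 stroke→J1  (source Se2 imposes e)
b3 stroke→J1  (prefer integral on C1)
b4 stroke→I1  (prefer integral on I1)
b2 stroke→J1  (1-jn J1 has f-setter on 4)

β0 |J1
β1 |J1
β2 |J1
β3 |J1
β4 |I1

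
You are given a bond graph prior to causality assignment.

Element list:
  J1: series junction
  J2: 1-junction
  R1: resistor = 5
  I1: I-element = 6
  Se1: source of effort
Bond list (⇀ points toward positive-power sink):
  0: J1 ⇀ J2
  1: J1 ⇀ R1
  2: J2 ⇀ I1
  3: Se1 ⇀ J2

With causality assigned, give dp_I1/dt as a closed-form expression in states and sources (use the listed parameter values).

dp_I1/dt = E_Se1 - 5*p_I1/6

β3 →J2  (Se1 fixes effort; stroke away)
β2 →I1  (I1 outputs flow p/I1)
β0 →J2  (J2: bond 2 brought flow, rest push out)
β1 →J1  (J1: bond 0 brought flow, rest push out)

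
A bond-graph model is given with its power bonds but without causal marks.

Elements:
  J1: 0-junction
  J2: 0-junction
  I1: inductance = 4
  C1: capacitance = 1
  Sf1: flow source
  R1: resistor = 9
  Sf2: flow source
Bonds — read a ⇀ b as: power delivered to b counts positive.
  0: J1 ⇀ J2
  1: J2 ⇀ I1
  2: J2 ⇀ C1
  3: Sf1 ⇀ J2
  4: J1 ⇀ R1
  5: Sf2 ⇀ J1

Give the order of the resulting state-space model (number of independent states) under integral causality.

2  (C1, I1 all integral)

b3 |Sf1  (Sf1 (Sf) sets flow on bond)
b5 |Sf2  (Sf2 fixes flow; stroke at Sf2)
b1 |I1  (I1: I, integral causality)
b2 |J2  (prefer integral on C1)
b0 |J1  (J2 effort already set via bond 2)
b4 |R1  (J1 effort already set via bond 0)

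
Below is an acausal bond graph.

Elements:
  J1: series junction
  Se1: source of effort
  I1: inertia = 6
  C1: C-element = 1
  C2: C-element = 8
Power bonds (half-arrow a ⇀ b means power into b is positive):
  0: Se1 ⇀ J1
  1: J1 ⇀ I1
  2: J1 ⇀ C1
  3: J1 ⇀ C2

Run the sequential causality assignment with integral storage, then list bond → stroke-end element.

β0 →J1  (Se1 (Se) sets effort on bond)
β1 →I1  (I1 outputs flow p/I1)
β2 →J1  (common-f at J1 fixed by 1)
β3 →J1  (common-f at J1 fixed by 1)

bond 0 stroke at J1
bond 1 stroke at I1
bond 2 stroke at J1
bond 3 stroke at J1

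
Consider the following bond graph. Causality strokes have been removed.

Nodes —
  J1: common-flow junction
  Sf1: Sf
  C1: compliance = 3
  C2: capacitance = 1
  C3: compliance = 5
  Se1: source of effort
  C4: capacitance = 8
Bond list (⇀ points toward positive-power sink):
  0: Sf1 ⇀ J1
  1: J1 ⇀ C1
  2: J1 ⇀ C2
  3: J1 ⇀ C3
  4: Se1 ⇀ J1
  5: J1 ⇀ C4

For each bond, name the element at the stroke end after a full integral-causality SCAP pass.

#0 stroke→Sf1  (Sf1 fixes flow; stroke at Sf1)
#4 stroke→J1  (source Se1 imposes e)
#1 stroke→J1  (J1: bond 0 brought flow, rest push out)
#2 stroke→J1  (1-jn J1 has f-setter on 0)
#3 stroke→J1  (J1: bond 0 brought flow, rest push out)
#5 stroke→J1  (common-f at J1 fixed by 0)

bond 0 →Sf1
bond 1 →J1
bond 2 →J1
bond 3 →J1
bond 4 →J1
bond 5 →J1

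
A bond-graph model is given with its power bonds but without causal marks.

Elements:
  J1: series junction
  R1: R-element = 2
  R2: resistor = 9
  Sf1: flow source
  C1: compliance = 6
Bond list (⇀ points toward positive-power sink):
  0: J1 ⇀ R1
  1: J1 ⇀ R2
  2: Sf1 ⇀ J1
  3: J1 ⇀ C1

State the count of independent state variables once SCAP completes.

1  (C1 all integral)

b2 |Sf1  (Sf1: flow source, stroke at near end)
b0 |J1  (J1 flow already set via bond 2)
b1 |J1  (J1: bond 2 brought flow, rest push out)
b3 |J1  (J1 flow already set via bond 2)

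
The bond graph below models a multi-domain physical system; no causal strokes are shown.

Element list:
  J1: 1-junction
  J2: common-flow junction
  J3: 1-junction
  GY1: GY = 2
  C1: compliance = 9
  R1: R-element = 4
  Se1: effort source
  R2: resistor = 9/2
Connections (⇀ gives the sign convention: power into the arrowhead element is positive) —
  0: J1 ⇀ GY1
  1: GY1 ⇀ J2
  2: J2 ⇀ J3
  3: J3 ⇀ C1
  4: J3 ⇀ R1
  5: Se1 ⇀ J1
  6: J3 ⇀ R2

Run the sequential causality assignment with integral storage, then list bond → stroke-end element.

β0 stroke at GY1
β1 stroke at GY1
β2 stroke at J2
β3 stroke at J3
β4 stroke at J3
β5 stroke at J1
β6 stroke at J3

β5 stroke at J1  (source Se1 imposes e)
β0 stroke at GY1  (only one flow-in slot at J1)
β1 stroke at GY1  (through GY1, causality inverts; strokes same side of GY1)
β2 stroke at J2  (1-jn J2 has f-setter on 1)
β3 stroke at J3  (J3 flow already set via bond 2)
β4 stroke at J3  (common-f at J3 fixed by 2)
β6 stroke at J3  (J3: bond 2 brought flow, rest push out)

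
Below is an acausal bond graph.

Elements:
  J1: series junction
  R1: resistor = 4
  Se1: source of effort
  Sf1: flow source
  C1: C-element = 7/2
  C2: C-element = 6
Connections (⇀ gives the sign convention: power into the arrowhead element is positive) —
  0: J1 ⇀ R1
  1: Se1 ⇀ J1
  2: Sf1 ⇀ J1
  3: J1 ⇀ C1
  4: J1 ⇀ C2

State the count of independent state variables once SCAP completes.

2  (C1, C2 all integral)

bond 1 |J1  (Se1 (Se) sets effort on bond)
bond 2 |Sf1  (source Sf1 imposes f)
bond 0 |J1  (J1 flow already set via bond 2)
bond 3 |J1  (1-jn J1 has f-setter on 2)
bond 4 |J1  (J1 flow already set via bond 2)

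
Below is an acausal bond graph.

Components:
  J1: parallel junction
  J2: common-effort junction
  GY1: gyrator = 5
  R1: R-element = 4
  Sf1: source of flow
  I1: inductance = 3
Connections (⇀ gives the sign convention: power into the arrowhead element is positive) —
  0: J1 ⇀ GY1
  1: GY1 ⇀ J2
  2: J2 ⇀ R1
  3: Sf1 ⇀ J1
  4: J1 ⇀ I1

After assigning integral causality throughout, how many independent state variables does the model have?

#3 stroke→Sf1  (Sf1 (Sf) sets flow on bond)
#4 stroke→I1  (I1 integral (f out))
#0 stroke→J1  (J1: last free bond brings effort in)
#1 stroke→J2  (GY1 both-in/both-out from 0)
#2 stroke→R1  (common-e at J2 fixed by 1)

1  (I1 all integral)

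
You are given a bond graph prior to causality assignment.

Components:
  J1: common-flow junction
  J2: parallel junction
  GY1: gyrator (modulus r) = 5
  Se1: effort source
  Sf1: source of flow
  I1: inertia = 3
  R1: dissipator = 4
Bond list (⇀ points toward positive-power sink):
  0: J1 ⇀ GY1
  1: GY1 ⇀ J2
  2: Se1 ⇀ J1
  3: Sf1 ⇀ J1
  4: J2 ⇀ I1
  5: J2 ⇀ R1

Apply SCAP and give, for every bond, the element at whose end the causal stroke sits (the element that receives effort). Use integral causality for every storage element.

b0 →J1
b1 →J2
b2 →J1
b3 →Sf1
b4 →I1
b5 →R1

b2 →J1  (source Se1 imposes e)
b3 →Sf1  (source Sf1 imposes f)
b0 →J1  (J1 flow already set via bond 3)
b1 →J2  (GY GY1: same side as bond 0)
b4 →I1  (common-e at J2 fixed by 1)
b5 →R1  (common-e at J2 fixed by 1)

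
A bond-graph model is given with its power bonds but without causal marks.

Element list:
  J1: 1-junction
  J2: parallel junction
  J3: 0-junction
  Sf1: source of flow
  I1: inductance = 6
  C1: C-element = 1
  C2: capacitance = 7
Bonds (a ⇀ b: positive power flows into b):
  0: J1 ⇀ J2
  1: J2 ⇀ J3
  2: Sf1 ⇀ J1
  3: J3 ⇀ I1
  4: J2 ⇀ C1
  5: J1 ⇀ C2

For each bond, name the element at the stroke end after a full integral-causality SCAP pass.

b2 |Sf1  (source Sf1 imposes f)
b0 |J1  (common-f at J1 fixed by 2)
b5 |J1  (J1: bond 2 brought flow, rest push out)
b3 |I1  (I1 integral (f out))
b1 |J3  (closing 0-jn rule on J3)
b4 |J2  (J2: last free bond brings effort in)

β0 stroke at J1
β1 stroke at J3
β2 stroke at Sf1
β3 stroke at I1
β4 stroke at J2
β5 stroke at J1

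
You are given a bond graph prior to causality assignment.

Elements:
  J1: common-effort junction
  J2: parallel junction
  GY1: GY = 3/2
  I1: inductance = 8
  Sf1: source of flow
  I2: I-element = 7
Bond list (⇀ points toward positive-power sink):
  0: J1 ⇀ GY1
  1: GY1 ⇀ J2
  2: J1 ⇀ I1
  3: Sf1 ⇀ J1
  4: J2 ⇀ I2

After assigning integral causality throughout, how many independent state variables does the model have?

2  (I1, I2 all integral)

#3 →Sf1  (Sf1: flow source, stroke at near end)
#2 →I1  (I1: I, integral causality)
#0 →J1  (closing 0-jn rule on J1)
#1 →J2  (GY1 both-in/both-out from 0)
#4 →I2  (0-jn J2 has e-setter on 1)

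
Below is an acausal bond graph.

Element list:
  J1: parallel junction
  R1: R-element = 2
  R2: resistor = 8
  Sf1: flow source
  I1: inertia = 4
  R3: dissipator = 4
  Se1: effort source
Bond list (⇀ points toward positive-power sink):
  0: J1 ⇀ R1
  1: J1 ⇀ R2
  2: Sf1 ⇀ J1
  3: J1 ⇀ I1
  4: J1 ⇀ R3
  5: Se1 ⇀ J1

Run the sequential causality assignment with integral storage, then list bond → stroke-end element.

b2 |Sf1  (Sf1 (Sf) sets flow on bond)
b5 |J1  (Se1 (Se) sets effort on bond)
b0 |R1  (J1 effort already set via bond 5)
b1 |R2  (common-e at J1 fixed by 5)
b3 |I1  (J1: bond 5 brought effort, rest push out)
b4 |R3  (J1 effort already set via bond 5)

b0 →R1
b1 →R2
b2 →Sf1
b3 →I1
b4 →R3
b5 →J1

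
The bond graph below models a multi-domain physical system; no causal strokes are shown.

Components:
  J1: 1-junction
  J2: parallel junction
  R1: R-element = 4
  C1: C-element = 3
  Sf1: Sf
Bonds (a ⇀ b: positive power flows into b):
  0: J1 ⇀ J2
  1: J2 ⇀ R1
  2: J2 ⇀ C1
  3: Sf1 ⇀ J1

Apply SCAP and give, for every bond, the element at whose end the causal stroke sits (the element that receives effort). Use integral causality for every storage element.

β3 →Sf1  (Sf1 fixes flow; stroke at Sf1)
β0 →J1  (J1 flow already set via bond 3)
β2 →J2  (prefer integral on C1)
β1 →R1  (J2 effort already set via bond 2)

β0 |J1
β1 |R1
β2 |J2
β3 |Sf1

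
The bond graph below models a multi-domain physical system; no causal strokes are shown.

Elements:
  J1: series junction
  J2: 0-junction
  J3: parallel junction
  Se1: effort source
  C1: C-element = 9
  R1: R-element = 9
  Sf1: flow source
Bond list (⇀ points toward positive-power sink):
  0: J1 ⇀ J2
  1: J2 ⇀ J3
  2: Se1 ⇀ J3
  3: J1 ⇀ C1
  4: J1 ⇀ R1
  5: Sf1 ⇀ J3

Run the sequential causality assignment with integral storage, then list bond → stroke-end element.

β2 →J3  (Se1 fixes effort; stroke away)
β5 →Sf1  (Sf1 (Sf) sets flow on bond)
β1 →J2  (J3: bond 2 brought effort, rest push out)
β0 →J1  (J2: bond 1 brought effort, rest push out)
β3 →J1  (prefer integral on C1)
β4 →R1  (only one flow-in slot at J1)

#0 →J1
#1 →J2
#2 →J3
#3 →J1
#4 →R1
#5 →Sf1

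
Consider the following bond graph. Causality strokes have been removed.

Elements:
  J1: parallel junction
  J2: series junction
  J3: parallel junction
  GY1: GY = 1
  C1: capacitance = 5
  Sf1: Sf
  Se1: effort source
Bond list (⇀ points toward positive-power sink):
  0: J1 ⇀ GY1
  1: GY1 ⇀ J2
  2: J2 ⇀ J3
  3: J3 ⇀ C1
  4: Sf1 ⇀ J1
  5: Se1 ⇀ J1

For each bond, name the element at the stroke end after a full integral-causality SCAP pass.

b4 stroke→Sf1  (Sf1 (Sf) sets flow on bond)
b5 stroke→J1  (Se1 (Se) sets effort on bond)
b0 stroke→GY1  (J1 effort already set via bond 5)
b1 stroke→GY1  (through GY1, causality inverts; strokes same side of GY1)
b2 stroke→J2  (J2: bond 1 brought flow, rest push out)
b3 stroke→J3  (only one effort-in slot at J3)

β0 |GY1
β1 |GY1
β2 |J2
β3 |J3
β4 |Sf1
β5 |J1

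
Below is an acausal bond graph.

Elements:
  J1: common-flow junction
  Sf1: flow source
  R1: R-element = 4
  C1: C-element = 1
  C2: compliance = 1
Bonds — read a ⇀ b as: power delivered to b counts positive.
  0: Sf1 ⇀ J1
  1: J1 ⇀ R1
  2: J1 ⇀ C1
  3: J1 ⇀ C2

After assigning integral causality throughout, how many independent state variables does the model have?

#0 stroke→Sf1  (Sf1 fixes flow; stroke at Sf1)
#1 stroke→J1  (J1 flow already set via bond 0)
#2 stroke→J1  (1-jn J1 has f-setter on 0)
#3 stroke→J1  (J1 flow already set via bond 0)

2  (C1, C2 all integral)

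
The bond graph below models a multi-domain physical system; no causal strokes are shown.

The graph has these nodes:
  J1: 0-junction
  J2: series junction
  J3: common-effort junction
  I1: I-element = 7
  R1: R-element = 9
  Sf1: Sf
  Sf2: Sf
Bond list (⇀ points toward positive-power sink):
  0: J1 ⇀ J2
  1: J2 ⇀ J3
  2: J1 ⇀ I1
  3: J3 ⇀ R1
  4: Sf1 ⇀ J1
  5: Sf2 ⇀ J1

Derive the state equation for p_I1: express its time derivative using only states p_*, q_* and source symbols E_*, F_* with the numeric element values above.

b4 →Sf1  (Sf1: flow source, stroke at near end)
b5 →Sf2  (source Sf2 imposes f)
b2 →I1  (I1 integral (f out))
b0 →J1  (J1: last free bond brings effort in)
b1 →J2  (J2 flow already set via bond 0)
b3 →J3  (J3 needs exactly one e-in)

dp_I1/dt = 9*F_Sf1 + 9*F_Sf2 - 9*p_I1/7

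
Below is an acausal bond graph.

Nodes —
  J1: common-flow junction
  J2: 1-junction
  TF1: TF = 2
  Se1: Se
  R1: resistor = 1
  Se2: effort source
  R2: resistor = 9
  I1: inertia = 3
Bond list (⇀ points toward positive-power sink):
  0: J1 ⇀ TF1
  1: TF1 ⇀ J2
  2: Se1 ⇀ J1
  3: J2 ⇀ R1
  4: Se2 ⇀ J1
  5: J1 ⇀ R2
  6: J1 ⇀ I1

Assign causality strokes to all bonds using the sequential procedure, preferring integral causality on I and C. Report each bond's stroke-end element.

#0 stroke at J1
#1 stroke at TF1
#2 stroke at J1
#3 stroke at J2
#4 stroke at J1
#5 stroke at J1
#6 stroke at I1

#2 |J1  (Se1: effort source, stroke at far end)
#4 |J1  (Se2 fixes effort; stroke away)
#6 |I1  (I1 integral (f out))
#0 |J1  (1-jn J1 has f-setter on 6)
#5 |J1  (J1: bond 6 brought flow, rest push out)
#1 |TF1  (TF1 one-in-one-out from 0)
#3 |J2  (J2 flow already set via bond 1)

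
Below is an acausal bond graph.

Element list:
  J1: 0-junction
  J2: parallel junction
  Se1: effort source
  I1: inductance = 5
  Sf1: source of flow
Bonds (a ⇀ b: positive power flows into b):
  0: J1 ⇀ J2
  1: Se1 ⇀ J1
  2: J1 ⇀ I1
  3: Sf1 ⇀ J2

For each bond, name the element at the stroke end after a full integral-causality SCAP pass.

bond 1 stroke→J1  (source Se1 imposes e)
bond 3 stroke→Sf1  (source Sf1 imposes f)
bond 0 stroke→J2  (common-e at J1 fixed by 1)
bond 2 stroke→I1  (J1 effort already set via bond 1)

bond 0 stroke at J2
bond 1 stroke at J1
bond 2 stroke at I1
bond 3 stroke at Sf1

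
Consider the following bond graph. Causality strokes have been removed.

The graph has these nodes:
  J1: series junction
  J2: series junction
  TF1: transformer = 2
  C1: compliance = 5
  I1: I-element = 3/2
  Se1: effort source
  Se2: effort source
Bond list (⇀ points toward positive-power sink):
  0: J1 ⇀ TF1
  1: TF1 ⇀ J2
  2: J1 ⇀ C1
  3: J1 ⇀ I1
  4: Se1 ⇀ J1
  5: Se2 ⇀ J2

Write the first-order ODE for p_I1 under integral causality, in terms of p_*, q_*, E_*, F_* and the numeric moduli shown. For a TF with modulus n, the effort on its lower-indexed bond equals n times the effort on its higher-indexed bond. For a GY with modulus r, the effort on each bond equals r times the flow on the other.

bond 4 →J1  (source Se1 imposes e)
bond 5 →J2  (Se2 fixes effort; stroke away)
bond 1 →TF1  (only one flow-in slot at J2)
bond 0 →J1  (through TF1, causality passes straight; one stroke at TF1)
bond 2 →J1  (C1 outputs effort q/C1)
bond 3 →I1  (J1 needs exactly one f-in)

dp_I1/dt = E_Se1 + 2*E_Se2 - q_C1/5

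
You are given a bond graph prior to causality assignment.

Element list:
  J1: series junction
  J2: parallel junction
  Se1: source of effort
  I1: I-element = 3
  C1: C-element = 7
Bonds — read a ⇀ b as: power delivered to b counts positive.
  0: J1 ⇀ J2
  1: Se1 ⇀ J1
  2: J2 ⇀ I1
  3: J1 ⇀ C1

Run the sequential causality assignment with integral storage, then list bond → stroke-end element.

b0 |J2
b1 |J1
b2 |I1
b3 |J1

#1 →J1  (Se1 fixes effort; stroke away)
#2 →I1  (prefer integral on I1)
#0 →J2  (J2 needs exactly one e-in)
#3 →J1  (common-f at J1 fixed by 0)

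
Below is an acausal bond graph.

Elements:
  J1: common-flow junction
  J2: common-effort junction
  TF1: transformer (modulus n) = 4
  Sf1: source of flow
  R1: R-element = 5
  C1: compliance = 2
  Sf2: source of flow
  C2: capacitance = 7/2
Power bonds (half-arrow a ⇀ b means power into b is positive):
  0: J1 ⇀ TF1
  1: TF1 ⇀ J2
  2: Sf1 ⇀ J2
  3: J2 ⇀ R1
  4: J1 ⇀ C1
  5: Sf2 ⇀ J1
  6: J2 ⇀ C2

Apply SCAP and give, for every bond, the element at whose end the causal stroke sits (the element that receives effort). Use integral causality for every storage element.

b2 →Sf1  (Sf1 fixes flow; stroke at Sf1)
b5 →Sf2  (source Sf2 imposes f)
b0 →J1  (J1 flow already set via bond 5)
b4 →J1  (J1 flow already set via bond 5)
b1 →TF1  (TF TF1: opposite of bond 0)
b6 →J2  (C2: C, integral causality)
b3 →R1  (common-e at J2 fixed by 6)

b0 →J1
b1 →TF1
b2 →Sf1
b3 →R1
b4 →J1
b5 →Sf2
b6 →J2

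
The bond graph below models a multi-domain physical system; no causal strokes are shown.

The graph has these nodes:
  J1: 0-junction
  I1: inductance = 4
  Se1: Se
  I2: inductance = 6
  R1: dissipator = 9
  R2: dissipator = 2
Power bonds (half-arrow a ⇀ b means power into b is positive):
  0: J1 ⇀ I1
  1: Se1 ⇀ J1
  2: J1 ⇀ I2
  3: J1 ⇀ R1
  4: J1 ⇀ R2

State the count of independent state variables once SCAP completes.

2  (I1, I2 all integral)

β1 stroke→J1  (Se1 (Se) sets effort on bond)
β0 stroke→I1  (J1: bond 1 brought effort, rest push out)
β2 stroke→I2  (J1 effort already set via bond 1)
β3 stroke→R1  (J1 effort already set via bond 1)
β4 stroke→R2  (J1: bond 1 brought effort, rest push out)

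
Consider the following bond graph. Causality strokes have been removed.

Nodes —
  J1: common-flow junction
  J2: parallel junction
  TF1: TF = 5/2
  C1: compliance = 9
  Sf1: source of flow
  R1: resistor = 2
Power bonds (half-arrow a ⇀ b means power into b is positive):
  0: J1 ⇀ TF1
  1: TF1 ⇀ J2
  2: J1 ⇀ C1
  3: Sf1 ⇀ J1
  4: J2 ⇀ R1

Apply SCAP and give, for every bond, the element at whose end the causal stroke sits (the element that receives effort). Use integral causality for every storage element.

bond 3 stroke→Sf1  (Sf1 (Sf) sets flow on bond)
bond 0 stroke→J1  (J1: bond 3 brought flow, rest push out)
bond 2 stroke→J1  (1-jn J1 has f-setter on 3)
bond 1 stroke→TF1  (TF1: transformer flips bond 0)
bond 4 stroke→J2  (only one effort-in slot at J2)

bond 0 |J1
bond 1 |TF1
bond 2 |J1
bond 3 |Sf1
bond 4 |J2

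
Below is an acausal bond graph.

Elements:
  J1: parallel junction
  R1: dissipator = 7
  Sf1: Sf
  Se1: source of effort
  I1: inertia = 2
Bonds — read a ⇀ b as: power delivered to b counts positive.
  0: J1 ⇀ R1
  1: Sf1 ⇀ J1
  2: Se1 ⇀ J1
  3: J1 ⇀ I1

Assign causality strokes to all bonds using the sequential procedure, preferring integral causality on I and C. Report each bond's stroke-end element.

#1 →Sf1  (Sf1: flow source, stroke at near end)
#2 →J1  (source Se1 imposes e)
#0 →R1  (common-e at J1 fixed by 2)
#3 →I1  (J1: bond 2 brought effort, rest push out)

bond 0 stroke at R1
bond 1 stroke at Sf1
bond 2 stroke at J1
bond 3 stroke at I1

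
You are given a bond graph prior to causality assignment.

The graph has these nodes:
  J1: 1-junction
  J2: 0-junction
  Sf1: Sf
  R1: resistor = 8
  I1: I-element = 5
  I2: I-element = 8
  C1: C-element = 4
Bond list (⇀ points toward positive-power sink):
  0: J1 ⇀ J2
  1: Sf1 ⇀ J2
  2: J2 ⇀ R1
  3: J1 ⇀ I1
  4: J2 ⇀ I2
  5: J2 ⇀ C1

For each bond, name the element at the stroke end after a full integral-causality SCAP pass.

β0 →J1
β1 →Sf1
β2 →R1
β3 →I1
β4 →I2
β5 →J2

#1 |Sf1  (Sf1 fixes flow; stroke at Sf1)
#3 |I1  (I1: I, integral causality)
#0 |J1  (J1: bond 3 brought flow, rest push out)
#4 |I2  (prefer integral on I2)
#5 |J2  (C1: C, integral causality)
#2 |R1  (J2 effort already set via bond 5)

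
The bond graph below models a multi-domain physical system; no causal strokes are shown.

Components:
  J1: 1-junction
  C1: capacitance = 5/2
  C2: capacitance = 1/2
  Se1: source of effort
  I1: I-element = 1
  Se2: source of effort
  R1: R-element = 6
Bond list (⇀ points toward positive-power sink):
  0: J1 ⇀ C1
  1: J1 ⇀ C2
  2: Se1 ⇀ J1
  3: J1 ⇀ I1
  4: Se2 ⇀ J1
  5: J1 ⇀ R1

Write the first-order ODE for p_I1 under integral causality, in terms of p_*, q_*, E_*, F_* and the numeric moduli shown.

b2 stroke→J1  (source Se1 imposes e)
b4 stroke→J1  (Se2 (Se) sets effort on bond)
b0 stroke→J1  (C1 integral (e out))
b1 stroke→J1  (C2 integral (e out))
b3 stroke→I1  (I1 integral (f out))
b5 stroke→J1  (J1: bond 3 brought flow, rest push out)

dp_I1/dt = E_Se1 + E_Se2 - 6*p_I1 - 2*q_C1/5 - 2*q_C2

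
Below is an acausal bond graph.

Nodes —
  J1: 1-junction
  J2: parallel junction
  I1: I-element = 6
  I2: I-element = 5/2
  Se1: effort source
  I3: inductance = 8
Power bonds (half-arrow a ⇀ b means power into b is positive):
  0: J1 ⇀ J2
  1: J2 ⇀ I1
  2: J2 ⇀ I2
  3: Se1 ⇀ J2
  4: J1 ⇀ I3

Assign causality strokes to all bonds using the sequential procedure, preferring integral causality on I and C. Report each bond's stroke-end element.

bond 0 stroke→J1
bond 1 stroke→I1
bond 2 stroke→I2
bond 3 stroke→J2
bond 4 stroke→I3

#3 stroke→J2  (Se1: effort source, stroke at far end)
#0 stroke→J1  (J2 effort already set via bond 3)
#1 stroke→I1  (common-e at J2 fixed by 3)
#2 stroke→I2  (J2: bond 3 brought effort, rest push out)
#4 stroke→I3  (closing 1-jn rule on J1)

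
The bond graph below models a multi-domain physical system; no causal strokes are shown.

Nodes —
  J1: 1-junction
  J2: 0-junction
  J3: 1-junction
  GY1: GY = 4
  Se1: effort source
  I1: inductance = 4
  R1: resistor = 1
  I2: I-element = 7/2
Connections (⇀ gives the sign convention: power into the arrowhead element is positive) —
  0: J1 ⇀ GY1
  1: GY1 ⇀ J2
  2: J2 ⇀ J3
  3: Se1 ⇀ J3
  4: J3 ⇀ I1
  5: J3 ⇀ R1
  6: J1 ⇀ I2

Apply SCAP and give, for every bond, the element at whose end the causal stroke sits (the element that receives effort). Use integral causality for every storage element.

b3 stroke→J3  (Se1 fixes effort; stroke away)
b4 stroke→I1  (I1: I, integral causality)
b2 stroke→J3  (J3 flow already set via bond 4)
b5 stroke→J3  (J3 flow already set via bond 4)
b1 stroke→J2  (only one effort-in slot at J2)
b0 stroke→J1  (GY1 both-in/both-out from 1)
b6 stroke→I2  (J1: last free bond brings flow in)

b0 stroke at J1
b1 stroke at J2
b2 stroke at J3
b3 stroke at J3
b4 stroke at I1
b5 stroke at J3
b6 stroke at I2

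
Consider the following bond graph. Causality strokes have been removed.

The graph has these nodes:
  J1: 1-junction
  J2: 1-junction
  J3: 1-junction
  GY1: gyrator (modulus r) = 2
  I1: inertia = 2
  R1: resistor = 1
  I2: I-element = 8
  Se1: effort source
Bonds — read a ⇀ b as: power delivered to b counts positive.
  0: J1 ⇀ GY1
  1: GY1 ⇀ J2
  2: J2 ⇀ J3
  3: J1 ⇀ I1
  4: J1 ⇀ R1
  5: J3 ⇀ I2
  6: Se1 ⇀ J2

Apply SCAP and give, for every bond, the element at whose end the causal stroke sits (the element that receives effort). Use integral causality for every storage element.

#6 →J2  (Se1 fixes effort; stroke away)
#3 →I1  (I1 integral (f out))
#0 →J1  (J1: bond 3 brought flow, rest push out)
#4 →J1  (J1: bond 3 brought flow, rest push out)
#1 →J2  (through GY1, causality inverts; strokes same side of GY1)
#2 →J3  (J2: last free bond brings flow in)
#5 →I2  (closing 1-jn rule on J3)

bond 0 →J1
bond 1 →J2
bond 2 →J3
bond 3 →I1
bond 4 →J1
bond 5 →I2
bond 6 →J2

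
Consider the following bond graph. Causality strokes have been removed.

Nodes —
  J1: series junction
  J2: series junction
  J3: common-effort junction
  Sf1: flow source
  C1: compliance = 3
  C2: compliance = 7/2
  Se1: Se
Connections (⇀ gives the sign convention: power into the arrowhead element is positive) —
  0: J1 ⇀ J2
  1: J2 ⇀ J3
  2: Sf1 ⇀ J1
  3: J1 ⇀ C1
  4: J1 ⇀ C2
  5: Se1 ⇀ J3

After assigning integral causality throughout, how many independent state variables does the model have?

2  (C1, C2 all integral)

b2 →Sf1  (Sf1 (Sf) sets flow on bond)
b5 →J3  (Se1 fixes effort; stroke away)
b0 →J1  (J1 flow already set via bond 2)
b3 →J1  (common-f at J1 fixed by 2)
b4 →J1  (J1: bond 2 brought flow, rest push out)
b1 →J2  (1-jn J2 has f-setter on 0)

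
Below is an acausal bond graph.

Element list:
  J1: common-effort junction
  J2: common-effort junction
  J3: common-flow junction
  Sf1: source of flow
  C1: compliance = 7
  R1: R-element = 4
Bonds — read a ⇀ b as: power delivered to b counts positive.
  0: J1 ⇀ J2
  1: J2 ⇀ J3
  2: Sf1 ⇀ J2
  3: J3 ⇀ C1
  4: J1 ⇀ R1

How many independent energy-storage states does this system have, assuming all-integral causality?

1  (C1 all integral)

#2 stroke at Sf1  (source Sf1 imposes f)
#3 stroke at J3  (prefer integral on C1)
#1 stroke at J2  (J3 needs exactly one f-in)
#0 stroke at J1  (J2 effort already set via bond 1)
#4 stroke at R1  (common-e at J1 fixed by 0)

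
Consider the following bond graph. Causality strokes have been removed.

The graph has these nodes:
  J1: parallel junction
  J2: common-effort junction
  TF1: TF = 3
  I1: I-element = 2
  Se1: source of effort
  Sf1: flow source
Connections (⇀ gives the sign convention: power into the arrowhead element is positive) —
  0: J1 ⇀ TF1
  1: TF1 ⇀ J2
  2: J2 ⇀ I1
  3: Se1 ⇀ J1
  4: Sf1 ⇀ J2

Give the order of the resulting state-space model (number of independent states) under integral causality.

b3 →J1  (Se1: effort source, stroke at far end)
b4 →Sf1  (source Sf1 imposes f)
b0 →TF1  (0-jn J1 has e-setter on 3)
b1 →J2  (TF TF1: opposite of bond 0)
b2 →I1  (J2: bond 1 brought effort, rest push out)

1  (I1 all integral)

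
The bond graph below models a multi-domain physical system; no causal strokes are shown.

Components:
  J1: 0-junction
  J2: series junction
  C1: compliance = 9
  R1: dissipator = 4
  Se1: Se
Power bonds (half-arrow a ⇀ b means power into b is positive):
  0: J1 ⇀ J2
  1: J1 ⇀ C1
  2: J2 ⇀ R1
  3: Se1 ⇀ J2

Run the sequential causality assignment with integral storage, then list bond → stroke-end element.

β3 |J2  (Se1 (Se) sets effort on bond)
β1 |J1  (C1 outputs effort q/C1)
β0 |J2  (common-e at J1 fixed by 1)
β2 |R1  (J2 needs exactly one f-in)

bond 0 stroke→J2
bond 1 stroke→J1
bond 2 stroke→R1
bond 3 stroke→J2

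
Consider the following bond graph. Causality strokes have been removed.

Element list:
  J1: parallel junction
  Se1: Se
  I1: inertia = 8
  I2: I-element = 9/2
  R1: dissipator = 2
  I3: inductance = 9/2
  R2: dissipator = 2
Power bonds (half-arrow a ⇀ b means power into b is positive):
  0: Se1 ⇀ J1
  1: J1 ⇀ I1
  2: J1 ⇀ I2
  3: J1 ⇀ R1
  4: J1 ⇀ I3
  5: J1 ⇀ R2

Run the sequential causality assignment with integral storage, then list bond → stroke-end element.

#0 |J1
#1 |I1
#2 |I2
#3 |R1
#4 |I3
#5 |R2

bond 0 stroke at J1  (Se1: effort source, stroke at far end)
bond 1 stroke at I1  (0-jn J1 has e-setter on 0)
bond 2 stroke at I2  (0-jn J1 has e-setter on 0)
bond 3 stroke at R1  (0-jn J1 has e-setter on 0)
bond 4 stroke at I3  (J1: bond 0 brought effort, rest push out)
bond 5 stroke at R2  (J1: bond 0 brought effort, rest push out)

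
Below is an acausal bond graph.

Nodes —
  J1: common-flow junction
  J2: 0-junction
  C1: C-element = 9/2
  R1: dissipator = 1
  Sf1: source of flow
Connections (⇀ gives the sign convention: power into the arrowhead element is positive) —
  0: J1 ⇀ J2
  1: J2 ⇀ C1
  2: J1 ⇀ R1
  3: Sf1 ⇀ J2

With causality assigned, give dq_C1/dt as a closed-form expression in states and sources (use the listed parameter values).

#3 stroke→Sf1  (Sf1: flow source, stroke at near end)
#1 stroke→J2  (C1: C, integral causality)
#0 stroke→J1  (0-jn J2 has e-setter on 1)
#2 stroke→R1  (J1 needs exactly one f-in)

dq_C1/dt = F_Sf1 - 2*q_C1/9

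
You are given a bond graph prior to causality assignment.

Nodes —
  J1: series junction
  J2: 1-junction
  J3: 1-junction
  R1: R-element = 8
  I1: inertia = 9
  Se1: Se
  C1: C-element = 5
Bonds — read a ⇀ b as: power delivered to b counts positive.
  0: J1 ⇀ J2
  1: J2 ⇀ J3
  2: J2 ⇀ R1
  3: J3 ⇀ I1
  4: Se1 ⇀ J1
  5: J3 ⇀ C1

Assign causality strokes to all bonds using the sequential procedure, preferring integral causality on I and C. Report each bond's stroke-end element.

bond 0 stroke at J2
bond 1 stroke at J3
bond 2 stroke at J2
bond 3 stroke at I1
bond 4 stroke at J1
bond 5 stroke at J3

β4 →J1  (source Se1 imposes e)
β0 →J2  (J1: last free bond brings flow in)
β3 →I1  (I1 outputs flow p/I1)
β1 →J3  (1-jn J3 has f-setter on 3)
β5 →J3  (J3 flow already set via bond 3)
β2 →J2  (common-f at J2 fixed by 1)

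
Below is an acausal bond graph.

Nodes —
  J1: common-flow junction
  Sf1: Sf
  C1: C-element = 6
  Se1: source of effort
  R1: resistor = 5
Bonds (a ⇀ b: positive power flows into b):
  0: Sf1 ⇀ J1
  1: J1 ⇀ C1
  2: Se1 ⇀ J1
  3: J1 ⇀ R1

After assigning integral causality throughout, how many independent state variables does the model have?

β0 stroke at Sf1  (Sf1 (Sf) sets flow on bond)
β2 stroke at J1  (Se1 fixes effort; stroke away)
β1 stroke at J1  (1-jn J1 has f-setter on 0)
β3 stroke at J1  (J1 flow already set via bond 0)

1  (C1 all integral)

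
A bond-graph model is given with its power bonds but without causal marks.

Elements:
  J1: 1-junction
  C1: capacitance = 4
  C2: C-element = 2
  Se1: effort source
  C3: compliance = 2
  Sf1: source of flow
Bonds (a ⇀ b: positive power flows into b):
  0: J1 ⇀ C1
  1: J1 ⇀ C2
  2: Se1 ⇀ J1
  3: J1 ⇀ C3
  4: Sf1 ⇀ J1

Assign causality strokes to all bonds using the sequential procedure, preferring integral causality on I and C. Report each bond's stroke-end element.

bond 0 →J1
bond 1 →J1
bond 2 →J1
bond 3 →J1
bond 4 →Sf1

β2 stroke at J1  (Se1 (Se) sets effort on bond)
β4 stroke at Sf1  (Sf1 (Sf) sets flow on bond)
β0 stroke at J1  (J1: bond 4 brought flow, rest push out)
β1 stroke at J1  (J1 flow already set via bond 4)
β3 stroke at J1  (common-f at J1 fixed by 4)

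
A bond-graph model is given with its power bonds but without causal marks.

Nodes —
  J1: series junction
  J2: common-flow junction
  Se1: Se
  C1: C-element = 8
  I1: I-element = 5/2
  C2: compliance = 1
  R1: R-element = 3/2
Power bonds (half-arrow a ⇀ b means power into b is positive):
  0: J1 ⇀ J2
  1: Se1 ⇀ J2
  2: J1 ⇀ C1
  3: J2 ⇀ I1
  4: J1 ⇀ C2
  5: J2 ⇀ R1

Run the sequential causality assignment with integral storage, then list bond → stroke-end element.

bond 1 |J2  (Se1 fixes effort; stroke away)
bond 2 |J1  (C1 outputs effort q/C1)
bond 3 |I1  (I1 integral (f out))
bond 0 |J2  (J2: bond 3 brought flow, rest push out)
bond 5 |J2  (J2 flow already set via bond 3)
bond 4 |J1  (common-f at J1 fixed by 0)

#0 stroke→J2
#1 stroke→J2
#2 stroke→J1
#3 stroke→I1
#4 stroke→J1
#5 stroke→J2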